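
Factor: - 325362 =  -2^1 * 3^1*211^1*257^1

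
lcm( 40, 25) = 200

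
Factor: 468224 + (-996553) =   -  528329^1 = -528329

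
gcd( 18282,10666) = 2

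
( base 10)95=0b1011111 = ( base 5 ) 340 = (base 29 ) 38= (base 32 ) 2V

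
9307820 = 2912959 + 6394861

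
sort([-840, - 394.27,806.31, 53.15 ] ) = [ - 840,  -  394.27, 53.15,806.31] 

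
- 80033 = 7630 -87663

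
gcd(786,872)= 2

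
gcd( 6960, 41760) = 6960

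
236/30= 7+13/15 = 7.87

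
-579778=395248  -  975026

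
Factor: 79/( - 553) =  - 1/7 = -7^( - 1)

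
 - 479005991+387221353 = -91784638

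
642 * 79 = 50718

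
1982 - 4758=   - 2776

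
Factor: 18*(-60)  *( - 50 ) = 2^4*3^3*5^3 = 54000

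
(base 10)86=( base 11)79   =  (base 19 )4A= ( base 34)2I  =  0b1010110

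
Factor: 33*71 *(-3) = - 7029 = - 3^2*11^1*71^1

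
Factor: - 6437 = -41^1*157^1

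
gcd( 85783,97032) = 1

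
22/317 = 22/317= 0.07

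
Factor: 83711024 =2^4*43^1* 281^1 * 433^1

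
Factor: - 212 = -2^2 * 53^1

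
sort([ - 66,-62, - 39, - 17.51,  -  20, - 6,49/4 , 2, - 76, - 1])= [ - 76, - 66,-62, - 39, - 20, - 17.51,  -  6, - 1,2, 49/4]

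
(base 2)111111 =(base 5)223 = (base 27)29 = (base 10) 63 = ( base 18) 39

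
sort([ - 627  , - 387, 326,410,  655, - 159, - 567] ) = [-627, - 567, - 387,-159,326, 410 , 655 ] 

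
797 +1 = 798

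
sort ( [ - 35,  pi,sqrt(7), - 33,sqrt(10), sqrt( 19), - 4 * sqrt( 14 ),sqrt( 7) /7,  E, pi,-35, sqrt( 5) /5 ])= [ - 35, - 35 , - 33,  -  4*sqrt( 14 ), sqrt ( 7) /7,sqrt( 5 )/5, sqrt( 7 ), E, pi,pi,sqrt( 10 ),sqrt(19) ]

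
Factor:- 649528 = - 2^3*11^3*61^1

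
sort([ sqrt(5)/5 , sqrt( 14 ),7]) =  [ sqrt(5 ) /5, sqrt( 14),  7]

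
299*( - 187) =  - 55913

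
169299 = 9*18811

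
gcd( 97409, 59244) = 1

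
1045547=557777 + 487770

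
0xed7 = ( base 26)5g3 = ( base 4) 323113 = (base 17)d28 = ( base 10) 3799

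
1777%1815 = 1777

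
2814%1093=628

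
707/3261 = 707/3261  =  0.22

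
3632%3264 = 368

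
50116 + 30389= 80505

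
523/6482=523/6482  =  0.08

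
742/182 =53/13 = 4.08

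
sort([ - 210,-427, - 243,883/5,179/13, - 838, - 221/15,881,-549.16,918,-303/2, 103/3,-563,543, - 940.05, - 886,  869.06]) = [ - 940.05, - 886, - 838, - 563, - 549.16, - 427, - 243,-210, - 303/2, - 221/15, 179/13 , 103/3,883/5,543,  869.06 , 881, 918]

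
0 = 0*68876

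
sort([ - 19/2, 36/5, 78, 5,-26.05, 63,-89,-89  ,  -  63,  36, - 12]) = [ - 89,-89,-63, - 26.05, - 12, - 19/2,5,36/5, 36,63,78]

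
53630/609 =88 + 38/609= 88.06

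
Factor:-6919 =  - 11^1*17^1*37^1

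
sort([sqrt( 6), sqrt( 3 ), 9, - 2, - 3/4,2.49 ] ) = [ - 2, - 3/4, sqrt( 3), sqrt( 6),2.49,9 ]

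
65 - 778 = - 713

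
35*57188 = 2001580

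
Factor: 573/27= 3^( - 2) * 191^1  =  191/9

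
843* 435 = 366705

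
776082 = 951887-175805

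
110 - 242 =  - 132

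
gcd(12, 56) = 4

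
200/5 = 40 = 40.00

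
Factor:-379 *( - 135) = 3^3*5^1 * 379^1 = 51165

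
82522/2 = 41261 = 41261.00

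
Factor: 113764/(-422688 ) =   -  2^( - 3) * 3^ ( - 1 )*37^( - 1)*239^1 = - 239/888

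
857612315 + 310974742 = 1168587057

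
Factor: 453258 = 2^1*3^2*13^2 * 149^1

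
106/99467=106/99467 = 0.00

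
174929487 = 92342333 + 82587154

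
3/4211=3/4211 = 0.00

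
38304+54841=93145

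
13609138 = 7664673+5944465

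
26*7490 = 194740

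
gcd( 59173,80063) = 1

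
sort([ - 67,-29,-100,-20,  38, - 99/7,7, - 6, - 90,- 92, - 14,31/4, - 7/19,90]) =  [ - 100,-92, - 90,-67, - 29, -20, -99/7, - 14, - 6, -7/19,7,31/4,38,90]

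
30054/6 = 5009=5009.00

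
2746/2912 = 1373/1456 = 0.94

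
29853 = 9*3317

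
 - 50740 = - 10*5074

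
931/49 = 19  =  19.00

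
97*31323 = 3038331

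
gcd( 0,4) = 4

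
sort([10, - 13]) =[ - 13,10 ] 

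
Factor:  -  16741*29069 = - 486644129=-  41^1*  709^1*16741^1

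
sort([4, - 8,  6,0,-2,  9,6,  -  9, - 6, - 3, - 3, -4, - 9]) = [ - 9, - 9, - 8,- 6,-4, -3, - 3 , - 2,0,  4,  6,6,  9]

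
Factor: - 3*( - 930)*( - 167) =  - 2^1*3^2 * 5^1*31^1*167^1   =  - 465930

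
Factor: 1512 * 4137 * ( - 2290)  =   - 14324279760 = - 2^4 * 3^4*5^1*7^2 * 197^1*229^1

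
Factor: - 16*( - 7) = 112 = 2^4*7^1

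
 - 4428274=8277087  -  12705361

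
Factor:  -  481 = -13^1*37^1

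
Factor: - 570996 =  - 2^2*3^3*17^1 * 311^1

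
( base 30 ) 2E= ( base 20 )3E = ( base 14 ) 54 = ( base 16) 4a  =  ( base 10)74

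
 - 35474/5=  - 35474/5 = - 7094.80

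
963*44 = 42372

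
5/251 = 5/251 = 0.02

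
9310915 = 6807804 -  - 2503111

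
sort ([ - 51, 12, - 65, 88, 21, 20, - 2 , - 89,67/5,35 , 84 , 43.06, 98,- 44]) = [ - 89,-65, - 51, - 44,  -  2, 12 , 67/5, 20,  21,35, 43.06,84, 88, 98] 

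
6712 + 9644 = 16356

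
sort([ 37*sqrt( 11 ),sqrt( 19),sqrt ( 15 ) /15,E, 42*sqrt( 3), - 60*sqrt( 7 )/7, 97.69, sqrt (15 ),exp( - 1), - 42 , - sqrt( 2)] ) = [ - 42, - 60 *sqrt( 7)/7, - sqrt( 2 ), sqrt(15)/15, exp( - 1 ),E, sqrt( 15), sqrt( 19 ), 42 * sqrt( 3), 97.69, 37*sqrt( 11) ]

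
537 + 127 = 664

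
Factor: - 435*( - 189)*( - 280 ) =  - 23020200 = - 2^3*3^4*5^2*7^2*29^1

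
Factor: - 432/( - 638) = 216/319=2^3*3^3*11^( - 1 ) * 29^(-1 ) 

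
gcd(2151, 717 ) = 717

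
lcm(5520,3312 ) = 16560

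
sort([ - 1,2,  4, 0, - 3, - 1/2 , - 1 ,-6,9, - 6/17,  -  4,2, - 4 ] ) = [-6,-4, - 4,  -  3, - 1,- 1, - 1/2, - 6/17,0,2, 2, 4,9]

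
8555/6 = 8555/6 = 1425.83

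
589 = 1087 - 498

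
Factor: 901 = 17^1*53^1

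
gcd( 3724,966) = 14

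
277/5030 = 277/5030 = 0.06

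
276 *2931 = 808956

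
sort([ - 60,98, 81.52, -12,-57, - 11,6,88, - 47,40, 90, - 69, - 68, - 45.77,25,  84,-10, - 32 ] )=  [  -  69, - 68, -60, - 57, - 47,- 45.77, - 32,-12,-11, - 10, 6, 25,40, 81.52,84,88,90,  98]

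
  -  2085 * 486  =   - 1013310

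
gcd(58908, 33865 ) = 1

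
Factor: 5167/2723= 7^(-1 )*389^ (-1)*5167^1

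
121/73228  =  121/73228 = 0.00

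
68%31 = 6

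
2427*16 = 38832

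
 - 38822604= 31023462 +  - 69846066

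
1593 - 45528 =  - 43935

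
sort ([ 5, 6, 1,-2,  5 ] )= [  -  2,1,5,5,6]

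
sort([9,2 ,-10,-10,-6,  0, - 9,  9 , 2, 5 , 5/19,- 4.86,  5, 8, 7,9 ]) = [ - 10, - 10,-9, - 6, -4.86, 0 , 5/19,2, 2, 5  ,  5, 7, 8,9 , 9,9 ] 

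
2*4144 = 8288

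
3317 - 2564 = 753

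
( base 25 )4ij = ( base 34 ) 2jb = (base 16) b99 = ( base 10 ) 2969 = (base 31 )32o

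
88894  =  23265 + 65629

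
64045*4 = 256180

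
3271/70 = 3271/70=46.73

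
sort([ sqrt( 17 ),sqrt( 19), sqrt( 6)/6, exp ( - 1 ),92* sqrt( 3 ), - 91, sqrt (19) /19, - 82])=[ - 91, - 82,sqrt (19 ) /19, exp(-1),sqrt(6) /6, sqrt ( 17), sqrt(19 ), 92*sqrt(3) ] 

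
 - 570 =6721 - 7291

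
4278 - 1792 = 2486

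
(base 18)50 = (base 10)90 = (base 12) 76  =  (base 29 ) 33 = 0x5a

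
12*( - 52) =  - 624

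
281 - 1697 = -1416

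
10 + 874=884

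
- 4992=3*( - 1664 )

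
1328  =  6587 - 5259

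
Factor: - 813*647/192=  - 175337/64=- 2^( - 6 )*271^1*647^1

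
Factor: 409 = 409^1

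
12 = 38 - 26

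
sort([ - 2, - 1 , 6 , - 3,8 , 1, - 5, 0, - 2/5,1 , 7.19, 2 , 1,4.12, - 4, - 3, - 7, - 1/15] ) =[- 7,-5, - 4,-3, - 3, - 2, - 1, - 2/5,  -  1/15, 0, 1,  1, 1, 2,4.12,6, 7.19,8] 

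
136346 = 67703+68643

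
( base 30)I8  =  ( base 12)398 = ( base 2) 1000100100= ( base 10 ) 548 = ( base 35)FN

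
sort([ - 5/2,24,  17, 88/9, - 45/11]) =[  -  45/11,-5/2,88/9, 17, 24]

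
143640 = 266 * 540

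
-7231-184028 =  - 191259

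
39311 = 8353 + 30958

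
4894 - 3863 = 1031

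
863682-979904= -116222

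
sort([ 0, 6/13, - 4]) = [ - 4, 0, 6/13 ]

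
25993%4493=3528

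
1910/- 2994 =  - 1+ 542/1497 = - 0.64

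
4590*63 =289170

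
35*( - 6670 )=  - 233450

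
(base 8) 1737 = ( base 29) 155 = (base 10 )991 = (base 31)10u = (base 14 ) 50b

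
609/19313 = 87/2759 = 0.03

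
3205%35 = 20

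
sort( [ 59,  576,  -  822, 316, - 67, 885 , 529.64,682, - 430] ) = [ - 822, - 430 , - 67,59,  316, 529.64,576,682,885 ] 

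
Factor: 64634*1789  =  2^1*17^1 * 1789^1*1901^1 =115630226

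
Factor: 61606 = 2^1*30803^1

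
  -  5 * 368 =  - 1840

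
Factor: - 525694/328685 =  - 2^1*5^( -1)*7^( - 1 )*13^1*9391^( - 1)*20219^1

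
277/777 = 277/777 = 0.36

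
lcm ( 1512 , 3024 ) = 3024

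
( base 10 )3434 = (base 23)6B7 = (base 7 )13004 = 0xD6A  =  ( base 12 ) 1BA2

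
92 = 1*92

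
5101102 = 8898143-3797041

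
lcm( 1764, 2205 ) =8820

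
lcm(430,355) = 30530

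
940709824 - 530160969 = 410548855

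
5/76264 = 5/76264 = 0.00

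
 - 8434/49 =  - 173 + 43/49 = -172.12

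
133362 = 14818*9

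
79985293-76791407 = 3193886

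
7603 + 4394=11997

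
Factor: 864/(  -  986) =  - 432/493= - 2^4*3^3 * 17^(- 1)* 29^( -1)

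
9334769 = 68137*137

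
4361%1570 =1221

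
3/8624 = 3/8624 = 0.00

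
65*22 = 1430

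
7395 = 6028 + 1367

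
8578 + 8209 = 16787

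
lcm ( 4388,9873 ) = 39492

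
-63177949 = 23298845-86476794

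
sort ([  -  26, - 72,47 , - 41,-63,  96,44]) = [-72,  -  63,  -  41,  -  26,44 , 47,96]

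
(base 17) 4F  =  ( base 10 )83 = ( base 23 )3E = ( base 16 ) 53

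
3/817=3/817=0.00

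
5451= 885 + 4566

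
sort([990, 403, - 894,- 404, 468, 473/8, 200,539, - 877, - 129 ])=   [  -  894, - 877, - 404, - 129,473/8, 200,403,468 , 539, 990 ] 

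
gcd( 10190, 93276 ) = 2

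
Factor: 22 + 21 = 43^1 = 43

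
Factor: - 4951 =  -  4951^1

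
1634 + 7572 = 9206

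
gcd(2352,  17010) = 42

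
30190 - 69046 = -38856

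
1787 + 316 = 2103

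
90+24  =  114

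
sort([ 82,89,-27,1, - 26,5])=[ - 27, -26, 1,5,82, 89] 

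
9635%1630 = 1485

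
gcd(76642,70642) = 2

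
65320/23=2840 =2840.00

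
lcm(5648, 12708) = 50832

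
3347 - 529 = 2818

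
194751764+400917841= 595669605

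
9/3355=9/3355=   0.00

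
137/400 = 137/400 = 0.34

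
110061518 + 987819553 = 1097881071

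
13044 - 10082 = 2962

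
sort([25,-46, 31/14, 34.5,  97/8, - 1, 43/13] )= [-46, - 1 , 31/14,43/13, 97/8,  25,34.5 ] 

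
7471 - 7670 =  -  199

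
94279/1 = 94279 = 94279.00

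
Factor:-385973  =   - 7^2*7877^1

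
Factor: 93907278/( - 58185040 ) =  - 2^ ( - 3)*3^2 *5^(-1 )*29^1*179899^1*727313^( - 1) = -46953639/29092520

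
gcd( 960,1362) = 6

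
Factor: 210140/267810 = 2^1 * 3^(-1)*7^1*19^1*113^(-1 ) = 266/339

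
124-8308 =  - 8184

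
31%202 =31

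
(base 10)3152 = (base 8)6120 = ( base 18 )9D2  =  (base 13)1586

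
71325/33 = 2161 + 4/11 = 2161.36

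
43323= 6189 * 7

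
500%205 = 90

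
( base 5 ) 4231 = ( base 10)566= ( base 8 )1066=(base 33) H5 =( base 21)15K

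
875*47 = 41125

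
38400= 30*1280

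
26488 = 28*946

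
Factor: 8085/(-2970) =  - 2^( -1)*3^( - 2)*7^2 =- 49/18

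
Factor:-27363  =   - 3^1*7^1*1303^1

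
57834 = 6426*9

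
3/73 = 3/73 = 0.04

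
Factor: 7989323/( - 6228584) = -2^( - 3) * 23^( - 1 )* 33851^ ( - 1 ) *7989323^1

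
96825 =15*6455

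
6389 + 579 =6968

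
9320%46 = 28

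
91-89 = 2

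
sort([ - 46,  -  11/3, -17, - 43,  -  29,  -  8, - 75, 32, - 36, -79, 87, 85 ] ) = [- 79, - 75,  -  46, - 43,  -  36, - 29,  -  17, - 8,- 11/3,32, 85,87]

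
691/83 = 691/83 = 8.33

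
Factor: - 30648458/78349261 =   -  2^1 * 83^( - 1 )*943967^( - 1 )*15324229^1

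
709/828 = 709/828 = 0.86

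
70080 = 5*14016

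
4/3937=4/3937 = 0.00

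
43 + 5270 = 5313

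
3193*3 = 9579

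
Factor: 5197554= 2^1 * 3^3*29^1 * 3319^1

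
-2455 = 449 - 2904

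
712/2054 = 356/1027 = 0.35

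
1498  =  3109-1611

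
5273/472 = 5273/472 = 11.17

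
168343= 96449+71894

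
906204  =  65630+840574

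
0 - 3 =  - 3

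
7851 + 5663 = 13514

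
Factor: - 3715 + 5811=2^4*131^1  =  2096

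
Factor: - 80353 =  - 7^1*13^1 * 883^1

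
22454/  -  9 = -2495+1/9 = - 2494.89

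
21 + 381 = 402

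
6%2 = 0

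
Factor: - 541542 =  - 2^1*3^1*43^1*2099^1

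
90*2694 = 242460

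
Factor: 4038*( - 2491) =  - 2^1*3^1*47^1*53^1*673^1 = - 10058658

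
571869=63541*9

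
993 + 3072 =4065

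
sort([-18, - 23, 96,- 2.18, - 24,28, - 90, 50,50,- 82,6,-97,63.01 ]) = [ -97 ,-90,  -  82, - 24, - 23,-18, - 2.18 , 6,  28 , 50, 50 , 63.01, 96 ] 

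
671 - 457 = 214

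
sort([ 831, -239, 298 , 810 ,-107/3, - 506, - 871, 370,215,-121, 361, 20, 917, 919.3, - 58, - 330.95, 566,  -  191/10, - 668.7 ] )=[-871,  -  668.7, - 506, - 330.95, - 239, - 121,  -  58,-107/3, - 191/10, 20,215, 298,361, 370, 566, 810, 831, 917, 919.3] 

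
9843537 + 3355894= 13199431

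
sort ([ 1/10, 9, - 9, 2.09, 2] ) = [ - 9, 1/10,2,2.09,  9]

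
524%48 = 44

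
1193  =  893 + 300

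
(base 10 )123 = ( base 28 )4b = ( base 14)8b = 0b1111011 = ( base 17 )74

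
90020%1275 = 770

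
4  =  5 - 1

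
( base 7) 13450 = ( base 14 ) 1497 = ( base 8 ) 7115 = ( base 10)3661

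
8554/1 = 8554 = 8554.00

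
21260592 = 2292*9276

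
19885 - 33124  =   - 13239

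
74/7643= 74/7643 = 0.01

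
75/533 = 75/533 = 0.14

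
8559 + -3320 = 5239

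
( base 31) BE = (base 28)cj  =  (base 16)163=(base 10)355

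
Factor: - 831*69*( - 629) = 36066231  =  3^2* 17^1*23^1*37^1*277^1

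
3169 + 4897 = 8066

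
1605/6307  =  1605/6307 = 0.25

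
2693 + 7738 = 10431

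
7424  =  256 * 29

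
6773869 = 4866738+1907131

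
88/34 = 44/17 =2.59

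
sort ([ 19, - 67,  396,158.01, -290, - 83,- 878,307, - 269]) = [ - 878, - 290,- 269, - 83, - 67, 19,  158.01, 307,396]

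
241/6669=241/6669 =0.04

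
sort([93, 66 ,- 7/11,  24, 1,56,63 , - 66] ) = [ - 66 , - 7/11 , 1, 24, 56 , 63,66,93 ] 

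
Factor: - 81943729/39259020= - 2^( - 2) *3^( - 1 )*5^( - 1 ) * 7^4*31^( - 1)*21107^(-1)* 34129^1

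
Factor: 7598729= 179^1*42451^1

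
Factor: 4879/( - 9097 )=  - 7^1*11^( - 1 )*17^1*41^1* 827^( - 1)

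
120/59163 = 40/19721 = 0.00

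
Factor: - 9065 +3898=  - 5167^1 = - 5167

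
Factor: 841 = 29^2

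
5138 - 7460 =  - 2322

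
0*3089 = 0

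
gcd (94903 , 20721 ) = 1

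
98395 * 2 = 196790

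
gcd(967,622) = 1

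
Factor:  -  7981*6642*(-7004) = 371280653208 =2^3*3^4 * 17^1*23^1*41^1*103^1*347^1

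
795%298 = 199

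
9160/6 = 1526 + 2/3 = 1526.67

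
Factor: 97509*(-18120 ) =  - 1766863080 =- 2^3*3^2 * 5^1 * 151^1*32503^1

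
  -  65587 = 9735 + -75322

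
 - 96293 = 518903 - 615196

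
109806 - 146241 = - 36435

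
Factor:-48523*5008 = -2^4 *313^1*48523^1 = -243003184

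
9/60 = 3/20 = 0.15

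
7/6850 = 7/6850 = 0.00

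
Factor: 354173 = 149^1*2377^1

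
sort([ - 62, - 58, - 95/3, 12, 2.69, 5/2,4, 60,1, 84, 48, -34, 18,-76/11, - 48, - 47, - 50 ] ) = [ - 62, - 58,- 50, - 48, - 47, - 34, - 95/3, - 76/11, 1, 5/2 , 2.69 , 4, 12,18, 48, 60,84 ] 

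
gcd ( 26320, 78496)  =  16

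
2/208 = 1/104=   0.01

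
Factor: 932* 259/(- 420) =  - 8621/15  =  - 3^ ( - 1)*5^ ( - 1 )*37^1*233^1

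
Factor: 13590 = 2^1*3^2*5^1* 151^1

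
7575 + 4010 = 11585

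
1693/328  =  1693/328= 5.16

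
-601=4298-4899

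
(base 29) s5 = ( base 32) PH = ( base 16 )331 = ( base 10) 817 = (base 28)115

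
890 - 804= 86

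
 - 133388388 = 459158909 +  - 592547297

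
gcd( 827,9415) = 1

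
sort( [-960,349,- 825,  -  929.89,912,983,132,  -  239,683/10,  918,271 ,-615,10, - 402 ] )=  [  -  960,-929.89,-825,-615, - 402, - 239, 10,683/10, 132,271, 349, 912,918, 983 ]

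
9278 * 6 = 55668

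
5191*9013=46786483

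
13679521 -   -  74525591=88205112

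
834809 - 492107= 342702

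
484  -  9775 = -9291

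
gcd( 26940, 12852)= 12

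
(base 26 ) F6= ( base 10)396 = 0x18c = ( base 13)246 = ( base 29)DJ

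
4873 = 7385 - 2512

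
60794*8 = 486352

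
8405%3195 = 2015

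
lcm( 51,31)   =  1581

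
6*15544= 93264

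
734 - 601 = 133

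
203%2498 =203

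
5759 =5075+684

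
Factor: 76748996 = 2^2  *  569^1*33721^1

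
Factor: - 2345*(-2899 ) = 6798155 =5^1 * 7^1*13^1*67^1*223^1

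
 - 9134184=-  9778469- -644285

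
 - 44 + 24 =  - 20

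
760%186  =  16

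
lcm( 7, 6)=42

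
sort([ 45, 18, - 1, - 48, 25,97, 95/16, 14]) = [ - 48, - 1,95/16, 14, 18,25,45, 97]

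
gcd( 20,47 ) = 1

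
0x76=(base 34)3g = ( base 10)118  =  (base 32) 3m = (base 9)141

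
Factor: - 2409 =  - 3^1*11^1*73^1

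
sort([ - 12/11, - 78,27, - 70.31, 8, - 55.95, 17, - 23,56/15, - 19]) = [ - 78, - 70.31, - 55.95, - 23, - 19,- 12/11,  56/15,  8,17, 27]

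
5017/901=5017/901 = 5.57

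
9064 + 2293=11357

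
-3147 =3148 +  - 6295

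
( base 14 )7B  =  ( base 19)5E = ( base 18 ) 61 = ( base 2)1101101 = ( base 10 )109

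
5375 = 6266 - 891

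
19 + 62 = 81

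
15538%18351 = 15538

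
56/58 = 28/29=0.97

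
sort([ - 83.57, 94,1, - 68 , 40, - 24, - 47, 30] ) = [-83.57,-68, - 47, - 24, 1,30, 40, 94 ] 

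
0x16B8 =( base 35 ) 4Q6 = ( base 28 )7bk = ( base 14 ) 2196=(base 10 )5816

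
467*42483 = 19839561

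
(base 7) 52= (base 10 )37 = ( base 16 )25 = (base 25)1c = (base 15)27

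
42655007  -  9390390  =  33264617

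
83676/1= 83676 = 83676.00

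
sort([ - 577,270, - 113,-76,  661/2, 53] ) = [-577, - 113, - 76,53, 270, 661/2 ] 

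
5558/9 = 5558/9 = 617.56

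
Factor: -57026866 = -2^1*13^1*19^1*241^1*479^1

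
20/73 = 20/73 = 0.27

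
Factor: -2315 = - 5^1*463^1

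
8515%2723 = 346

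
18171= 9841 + 8330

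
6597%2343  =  1911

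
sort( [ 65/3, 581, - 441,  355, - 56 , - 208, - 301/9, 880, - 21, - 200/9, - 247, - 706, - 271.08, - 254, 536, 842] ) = [ - 706, - 441, - 271.08,- 254, - 247, - 208,-56, - 301/9, - 200/9, - 21, 65/3, 355,536, 581, 842, 880 ] 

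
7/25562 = 7/25562 = 0.00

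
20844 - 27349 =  - 6505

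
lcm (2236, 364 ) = 15652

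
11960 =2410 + 9550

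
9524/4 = 2381 = 2381.00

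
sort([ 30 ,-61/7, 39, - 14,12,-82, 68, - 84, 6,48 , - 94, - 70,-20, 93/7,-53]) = [- 94,-84 , - 82,-70,-53, - 20, - 14, - 61/7 , 6,12, 93/7, 30, 39, 48,68] 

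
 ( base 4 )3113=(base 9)258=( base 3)21222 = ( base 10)215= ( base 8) 327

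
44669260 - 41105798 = 3563462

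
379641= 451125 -71484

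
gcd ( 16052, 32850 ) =2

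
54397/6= 9066 + 1/6 = 9066.17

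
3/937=3/937=0.00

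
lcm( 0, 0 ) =0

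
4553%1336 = 545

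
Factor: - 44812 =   -  2^2 * 17^1*659^1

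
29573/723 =29573/723 =40.90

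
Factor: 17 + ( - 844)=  - 827 = - 827^1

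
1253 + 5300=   6553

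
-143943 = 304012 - 447955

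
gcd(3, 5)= 1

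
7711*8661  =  66784971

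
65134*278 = 18107252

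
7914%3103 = 1708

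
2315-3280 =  - 965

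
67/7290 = 67/7290 = 0.01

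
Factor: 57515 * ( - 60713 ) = -3491908195 = - 5^1*109^1  *  557^1 * 11503^1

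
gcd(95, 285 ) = 95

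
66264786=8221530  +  58043256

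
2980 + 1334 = 4314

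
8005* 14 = 112070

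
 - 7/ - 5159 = 1/737 = 0.00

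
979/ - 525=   -2+ 71/525 = -1.86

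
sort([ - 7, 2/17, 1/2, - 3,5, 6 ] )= [ - 7,-3,  2/17  ,  1/2 , 5, 6] 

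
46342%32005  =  14337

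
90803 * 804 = 73005612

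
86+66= 152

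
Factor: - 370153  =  - 7^1*52879^1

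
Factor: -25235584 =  - 2^7*11^1*17923^1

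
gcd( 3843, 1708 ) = 427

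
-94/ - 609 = 94/609 = 0.15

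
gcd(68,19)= 1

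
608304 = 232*2622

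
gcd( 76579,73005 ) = 1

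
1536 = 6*256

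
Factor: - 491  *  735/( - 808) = 360885/808 = 2^ (  -  3)*3^1*5^1 * 7^2 * 101^( - 1) * 491^1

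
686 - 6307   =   - 5621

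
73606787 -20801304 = 52805483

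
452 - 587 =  - 135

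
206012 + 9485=215497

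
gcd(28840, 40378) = 2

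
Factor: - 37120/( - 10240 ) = 29/8 = 2^( - 3)*29^1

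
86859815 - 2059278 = 84800537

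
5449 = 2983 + 2466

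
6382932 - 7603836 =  - 1220904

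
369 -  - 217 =586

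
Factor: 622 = 2^1*311^1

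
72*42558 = 3064176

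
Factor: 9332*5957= 2^2*7^1*23^1* 37^1*2333^1 =55590724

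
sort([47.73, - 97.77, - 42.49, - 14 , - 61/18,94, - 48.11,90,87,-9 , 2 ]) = [ - 97.77, - 48.11, - 42.49, - 14, - 9 , - 61/18, 2 , 47.73,  87,90, 94]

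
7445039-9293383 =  - 1848344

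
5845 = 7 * 835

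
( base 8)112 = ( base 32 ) 2A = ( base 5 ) 244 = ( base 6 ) 202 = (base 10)74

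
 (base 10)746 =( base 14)3b4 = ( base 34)lw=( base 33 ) MK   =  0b1011101010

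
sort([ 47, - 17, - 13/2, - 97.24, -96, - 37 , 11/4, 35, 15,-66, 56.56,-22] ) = [-97.24,-96, - 66, - 37,-22,-17, -13/2,11/4, 15,35, 47, 56.56 ]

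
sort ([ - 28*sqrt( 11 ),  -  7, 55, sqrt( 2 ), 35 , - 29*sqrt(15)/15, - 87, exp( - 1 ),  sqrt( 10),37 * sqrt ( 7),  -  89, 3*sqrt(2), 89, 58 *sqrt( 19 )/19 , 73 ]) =[-28*sqrt( 11 ),-89, - 87,-29 * sqrt(15 )/15, - 7, exp( -1 ),sqrt( 2),sqrt(10 ), 3 * sqrt(2 ),58*sqrt(19 )/19, 35, 55, 73, 89, 37 * sqrt (7)] 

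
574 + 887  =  1461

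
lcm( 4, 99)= 396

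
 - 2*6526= - 13052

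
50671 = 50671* 1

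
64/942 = 32/471 = 0.07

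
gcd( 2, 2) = 2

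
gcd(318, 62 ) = 2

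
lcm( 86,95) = 8170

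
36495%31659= 4836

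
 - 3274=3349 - 6623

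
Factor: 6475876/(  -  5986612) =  - 11^1*59^ (- 1 )*25367^(- 1) * 147179^1 = -1618969/1496653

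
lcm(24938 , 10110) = 374070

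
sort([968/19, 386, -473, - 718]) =[ - 718, -473, 968/19,386]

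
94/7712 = 47/3856  =  0.01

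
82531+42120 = 124651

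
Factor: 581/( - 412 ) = -2^( - 2)*7^1*83^1*103^( - 1)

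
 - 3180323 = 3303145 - 6483468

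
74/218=37/109  =  0.34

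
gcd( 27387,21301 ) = 3043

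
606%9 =3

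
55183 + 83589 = 138772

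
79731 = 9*8859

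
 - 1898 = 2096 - 3994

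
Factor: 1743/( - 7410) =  -2^( - 1)*5^( - 1 ) * 7^1*13^( - 1 ) *19^( - 1)*83^1= - 581/2470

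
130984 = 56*2339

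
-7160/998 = - 3580/499=- 7.17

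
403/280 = 1 + 123/280=1.44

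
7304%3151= 1002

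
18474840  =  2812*6570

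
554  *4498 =2491892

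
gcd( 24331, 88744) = 1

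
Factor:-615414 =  - 2^1* 3^1*109^1*941^1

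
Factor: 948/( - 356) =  - 3^1* 79^1  *89^( - 1) = -237/89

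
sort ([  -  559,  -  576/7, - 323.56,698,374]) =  [-559, - 323.56,  -  576/7,374,698 ] 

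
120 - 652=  - 532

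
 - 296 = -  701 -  - 405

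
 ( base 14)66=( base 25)3F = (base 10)90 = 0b1011010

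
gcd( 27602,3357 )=373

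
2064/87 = 688/29 =23.72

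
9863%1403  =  42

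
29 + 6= 35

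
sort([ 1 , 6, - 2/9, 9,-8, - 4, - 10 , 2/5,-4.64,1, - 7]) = [-10,  -  8, - 7,-4.64,-4,-2/9, 2/5, 1, 1, 6, 9]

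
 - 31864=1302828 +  - 1334692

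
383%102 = 77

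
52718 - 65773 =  - 13055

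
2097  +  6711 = 8808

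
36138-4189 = 31949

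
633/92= 633/92 = 6.88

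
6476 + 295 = 6771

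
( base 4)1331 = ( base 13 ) 98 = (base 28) 4d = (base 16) 7D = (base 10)125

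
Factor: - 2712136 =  - 2^3 * 7^1*19^1*2549^1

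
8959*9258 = 82942422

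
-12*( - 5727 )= 68724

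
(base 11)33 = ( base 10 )36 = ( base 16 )24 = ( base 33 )13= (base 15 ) 26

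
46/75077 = 46/75077=0.00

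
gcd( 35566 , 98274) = 2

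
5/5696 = 5/5696 = 0.00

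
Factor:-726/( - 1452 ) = 1/2 = 2^( - 1)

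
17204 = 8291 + 8913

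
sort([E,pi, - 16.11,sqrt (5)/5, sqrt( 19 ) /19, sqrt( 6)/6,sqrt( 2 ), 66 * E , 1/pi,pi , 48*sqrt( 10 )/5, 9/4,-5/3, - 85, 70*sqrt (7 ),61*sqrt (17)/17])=[ - 85,-16.11, - 5/3,sqrt (19 ) /19,  1/pi,sqrt( 6)/6,sqrt( 5 ) /5,sqrt( 2),9/4, E,pi, pi,61*sqrt(17)/17,48*sqrt (10)/5,66*E,70 * sqrt(7)]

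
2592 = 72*36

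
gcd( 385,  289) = 1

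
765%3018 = 765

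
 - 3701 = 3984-7685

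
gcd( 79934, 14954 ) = 2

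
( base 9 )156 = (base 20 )6C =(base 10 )132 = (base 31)48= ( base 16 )84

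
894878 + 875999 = 1770877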